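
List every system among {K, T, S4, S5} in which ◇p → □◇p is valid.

S5

S4-tableau for the negation ¬(◇p → □◇p):
1. ¬(◇p → □◇p), u
2. ◇p, u
3. ¬□◇p, u
4. p, v
5. ¬◇p, w
6. ¬p, w
Accessibility: uRu, uRv, uRw, vRv, wRw
Complete open branch: countermodel on an S4-frame, so not valid in S4, nor in K, T (the same frame is also a K-frame and a T-frame).
S5-tableau for the negation ¬(◇p → □◇p):
1. ¬(◇p → □◇p), u
2. ◇p, u
3. ¬□◇p, u
4. p, v
5. ¬◇p, w
6. ¬p, u
7. ¬p, v
Accessibility: uRu, uRv, uRw, vRu, vRv, vRw, wRu, wRv, wRw
Branch closes: p and ¬p both at v.
Every branch closes (one shown): valid in S5.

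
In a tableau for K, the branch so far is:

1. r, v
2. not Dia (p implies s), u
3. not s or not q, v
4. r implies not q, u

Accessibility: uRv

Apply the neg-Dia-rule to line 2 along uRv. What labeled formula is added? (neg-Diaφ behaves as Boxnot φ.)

not (p implies s), v

neg-Diaφ behaves as Boxnot φ: propagate the negated body to each accessible world.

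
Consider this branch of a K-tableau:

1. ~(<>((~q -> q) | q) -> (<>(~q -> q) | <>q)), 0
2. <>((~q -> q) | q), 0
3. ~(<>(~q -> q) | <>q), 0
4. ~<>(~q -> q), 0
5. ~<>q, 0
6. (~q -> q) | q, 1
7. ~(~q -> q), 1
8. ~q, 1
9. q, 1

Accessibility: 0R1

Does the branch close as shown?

Yes, closed

Both q and ~q appear at 1.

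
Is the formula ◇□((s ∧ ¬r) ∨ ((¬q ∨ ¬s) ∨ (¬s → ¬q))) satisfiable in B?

Satisfiable

1. ◇□((s ∧ ¬r) ∨ ((¬q ∨ ¬s) ∨ (¬s → ¬q))), 0
2. □((s ∧ ¬r) ∨ ((¬q ∨ ¬s) ∨ (¬s → ¬q))), 1
3. (s ∧ ¬r) ∨ ((¬q ∨ ¬s) ∨ (¬s → ¬q)), 0
4. (s ∧ ¬r) ∨ ((¬q ∨ ¬s) ∨ (¬s → ¬q)), 1
5. (¬q ∨ ¬s) ∨ (¬s → ¬q), 0
6. (¬q ∨ ¬s) ∨ (¬s → ¬q), 1
7. ¬s → ¬q, 0
8. ¬s → ¬q, 1
9. ¬q, 0
10. ¬q, 1
Accessibility: 0R0, 0R1, 1R0, 1R1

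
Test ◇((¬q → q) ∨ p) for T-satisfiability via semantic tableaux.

Satisfiable

1. ◇((¬q → q) ∨ p), w0
2. (¬q → q) ∨ p, w1   [◇-rule on 1: fresh world w1, w0Rw1]
3. p, w1   [∨-rule on 2 (branches; this branch)]
Accessibility: w0Rw0, w0Rw1, w1Rw1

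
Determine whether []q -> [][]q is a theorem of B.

No, not valid

Tableau for the negation ~([]q -> [][]q):
1. ~([]q -> [][]q), 0
2. []q, 0
3. ~[][]q, 0
4. q, 0
5. ~[]q, 1
6. q, 1
7. ~q, 2
Accessibility: 0R0, 0R1, 1R0, 1R1, 1R2, 2R1, 2R2
The negation has an open branch (countermodel exists).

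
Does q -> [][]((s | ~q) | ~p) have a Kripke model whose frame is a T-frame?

Satisfiable

1. q -> [][]((s | ~q) | ~p), u
2. [][]((s | ~q) | ~p), u
3. []((s | ~q) | ~p), u
4. (s | ~q) | ~p, u
5. ~p, u
Accessibility: uRu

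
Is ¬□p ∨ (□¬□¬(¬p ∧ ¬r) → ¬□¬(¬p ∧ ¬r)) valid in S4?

Tableau for the negation ¬(¬□p ∨ (□¬□¬(¬p ∧ ¬r) → ¬□¬(¬p ∧ ¬r))):
1. ¬(¬□p ∨ (□¬□¬(¬p ∧ ¬r) → ¬□¬(¬p ∧ ¬r))), 0
2. □p, 0
3. ¬(□¬□¬(¬p ∧ ¬r) → ¬□¬(¬p ∧ ¬r)), 0
4. □¬□¬(¬p ∧ ¬r), 0
5. □¬(¬p ∧ ¬r), 0
6. p, 0
7. ¬□¬(¬p ∧ ¬r), 0
8. ¬(¬p ∧ ¬r), 0
9. r, 0
10. ¬p ∧ ¬r, 1
11. ¬p, 1
12. ¬r, 1
13. p, 1
Accessibility: 0R0, 0R1, 1R1
Branch closes: p and ¬p both at 1.
All branches of the negation close; one closing branch shown above.

Valid in S4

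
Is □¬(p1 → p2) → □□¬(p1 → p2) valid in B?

Not valid

Tableau for the negation ¬(□¬(p1 → p2) → □□¬(p1 → p2)):
1. ¬(□¬(p1 → p2) → □□¬(p1 → p2)), 0
2. □¬(p1 → p2), 0
3. ¬□□¬(p1 → p2), 0
4. ¬(p1 → p2), 0
5. p1, 0
6. ¬p2, 0
7. ¬□¬(p1 → p2), 1
8. ¬(p1 → p2), 1
9. p1, 1
10. ¬p2, 1
11. p1 → p2, 2
12. p2, 2
Accessibility: 0R0, 0R1, 1R0, 1R1, 1R2, 2R1, 2R2
The negation has an open branch (countermodel exists).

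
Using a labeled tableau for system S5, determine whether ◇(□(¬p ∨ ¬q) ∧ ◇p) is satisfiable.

Satisfiable

1. ◇(□(¬p ∨ ¬q) ∧ ◇p), u
2. □(¬p ∨ ¬q) ∧ ◇p, v
3. □(¬p ∨ ¬q), v
4. ◇p, v
5. ¬p ∨ ¬q, u
6. ¬p ∨ ¬q, v
7. ¬q, u
8. ¬q, v
9. p, w
10. ¬p ∨ ¬q, w
11. ¬q, w
Accessibility: uRu, uRv, uRw, vRu, vRv, vRw, wRu, wRv, wRw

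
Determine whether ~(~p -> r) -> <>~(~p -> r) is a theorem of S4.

Tableau for the negation ~(~(~p -> r) -> <>~(~p -> r)):
1. ~(~(~p -> r) -> <>~(~p -> r)), 0
2. ~(~p -> r), 0
3. ~<>~(~p -> r), 0
4. ~p, 0
5. ~r, 0
6. ~p -> r, 0
7. r, 0
Accessibility: 0R0
Branch closes: r and ~r both at 0.
All branches of the negation close; one closing branch shown above.

Valid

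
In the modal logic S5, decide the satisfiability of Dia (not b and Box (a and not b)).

1. Dia (not b and Box (a and not b)), w0
2. not b and Box (a and not b), w1
3. not b, w1
4. Box (a and not b), w1
5. a and not b, w0
6. a, w0
7. not b, w0
8. a and not b, w1
9. a, w1
Accessibility: w0Rw0, w0Rw1, w1Rw0, w1Rw1

Yes, satisfiable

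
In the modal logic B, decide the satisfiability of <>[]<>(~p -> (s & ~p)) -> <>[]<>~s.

Satisfiable

1. <>[]<>(~p -> (s & ~p)) -> <>[]<>~s, u
2. <>[]<>~s, u
3. []<>~s, v
4. <>~s, u
5. <>~s, v
6. ~s, w
7. ~s, x
8. <>~s, x
9. ~s, y
Accessibility: uRu, uRv, uRw, vRu, vRv, vRx, wRu, wRw, xRv, xRx, xRy, yRx, yRy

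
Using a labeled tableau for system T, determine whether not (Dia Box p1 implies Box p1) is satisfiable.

1. not (Dia Box p1 implies Box p1), 0
2. Dia Box p1, 0
3. not Box p1, 0
4. Box p1, 1
5. p1, 1
6. not p1, 2
Accessibility: 0R0, 0R1, 0R2, 1R1, 2R2

Yes, satisfiable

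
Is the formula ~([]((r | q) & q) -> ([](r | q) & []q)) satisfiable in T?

Unsatisfiable (every branch closes)

1. ~([]((r | q) & q) -> ([](r | q) & []q)), u
2. []((r | q) & q), u
3. ~([](r | q) & []q), u
4. (r | q) & q, u
5. r | q, u
6. q, u
7. ~[](r | q), u
8. ~(r | q), v
9. ~r, v
10. ~q, v
11. (r | q) & q, v
12. r | q, v
13. q, v
Accessibility: uRu, uRv, vRv
Branch closes: q and ~q both at v.
(One branch shown.) All branches close.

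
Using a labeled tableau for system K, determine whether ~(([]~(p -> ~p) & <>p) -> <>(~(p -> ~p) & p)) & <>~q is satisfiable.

1. ~(([]~(p -> ~p) & <>p) -> <>(~(p -> ~p) & p)) & <>~q, w0
2. ~(([]~(p -> ~p) & <>p) -> <>(~(p -> ~p) & p)), w0   [&-rule on 1]
3. <>~q, w0   [&-rule on 1]
4. []~(p -> ~p) & <>p, w0   [~->-rule on 2]
5. ~<>(~(p -> ~p) & p), w0   [~->-rule on 2]
6. []~(p -> ~p), w0   [&-rule on 4]
7. <>p, w0   [&-rule on 4]
8. ~q, w1   [<>-rule on 3: fresh world w1, w0Rw1]
9. ~(~(p -> ~p) & p), w1   [~<>-rule on 5 via w0Rw1]
10. ~(p -> ~p), w1   [[]-rule on 6 via w0Rw1]
11. p, w1   [~->-rule on 10]
12. p -> ~p, w1   [~&-rule on 9 (branches; this branch)]
13. ~p, w1   [->-rule on 12 (branches; this branch)]
Accessibility: w0Rw1
Branch closes: p and ~p both at w1.
Every branch closes; the branch above is one of them.

Unsatisfiable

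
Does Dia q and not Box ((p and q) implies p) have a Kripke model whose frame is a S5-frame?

1. Dia q and not Box ((p and q) implies p), 0
2. Dia q, 0
3. not Box ((p and q) implies p), 0
4. q, 1
5. not ((p and q) implies p), 2
6. p and q, 2
7. not p, 2
8. p, 2
9. q, 2
Accessibility: 0R0, 0R1, 0R2, 1R0, 1R1, 1R2, 2R0, 2R1, 2R2
Branch closes: p and not p both at 2.
Every branch closes; the branch above is one of them.

Unsatisfiable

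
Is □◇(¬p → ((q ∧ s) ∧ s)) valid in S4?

Invalid (countermodel exists)

Tableau for the negation ¬□◇(¬p → ((q ∧ s) ∧ s)):
1. ¬□◇(¬p → ((q ∧ s) ∧ s)), u
2. ¬◇(¬p → ((q ∧ s) ∧ s)), v
3. ¬(¬p → ((q ∧ s) ∧ s)), v
4. ¬p, v
5. ¬((q ∧ s) ∧ s), v
6. ¬s, v
Accessibility: uRu, uRv, vRv
The negation has an open branch (countermodel exists).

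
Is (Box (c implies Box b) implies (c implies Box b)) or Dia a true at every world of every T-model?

Tableau for the negation not ((Box (c implies Box b) implies (c implies Box b)) or Dia a):
1. not ((Box (c implies Box b) implies (c implies Box b)) or Dia a), u
2. not (Box (c implies Box b) implies (c implies Box b)), u
3. not Dia a, u
4. Box (c implies Box b), u
5. not (c implies Box b), u
6. c, u
7. not Box b, u
8. not a, u
9. c implies Box b, u
10. Box b, u
11. b, u
12. not b, v
13. not a, v
14. c implies Box b, v
15. b, v
Accessibility: uRu, uRv, vRv
Branch closes: b and not b both at v.
All branches of the negation close; one closing branch shown above.

Valid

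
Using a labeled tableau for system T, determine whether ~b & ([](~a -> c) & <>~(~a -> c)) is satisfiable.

1. ~b & ([](~a -> c) & <>~(~a -> c)), w0
2. ~b, w0   [&-rule on 1]
3. [](~a -> c) & <>~(~a -> c), w0   [&-rule on 1]
4. [](~a -> c), w0   [&-rule on 3]
5. <>~(~a -> c), w0   [&-rule on 3]
6. ~a -> c, w0   [[]-rule on 4 via w0Rw0]
7. c, w0   [->-rule on 6 (branches; this branch)]
8. ~(~a -> c), w1   [<>-rule on 5: fresh world w1, w0Rw1]
9. ~a, w1   [~->-rule on 8]
10. ~c, w1   [~->-rule on 8]
11. ~a -> c, w1   [[]-rule on 4 via w0Rw1]
12. c, w1   [->-rule on 11 (branches; this branch)]
Accessibility: w0Rw0, w0Rw1, w1Rw1
Branch closes: c and ~c both at w1.
All branches of the tableau close; one closing branch shown above.

No, unsatisfiable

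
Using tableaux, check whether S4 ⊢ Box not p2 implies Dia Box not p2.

Valid in S4

Tableau for the negation not (Box not p2 implies Dia Box not p2):
1. not (Box not p2 implies Dia Box not p2), u
2. Box not p2, u
3. not Dia Box not p2, u
4. not p2, u
5. not Box not p2, u
6. p2, v
7. not p2, v
Accessibility: uRu, uRv, vRv
Branch closes: p2 and not p2 both at v.
All branches of the negation close; one closing branch shown above.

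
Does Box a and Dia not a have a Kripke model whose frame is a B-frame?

1. Box a and Dia not a, w0
2. Box a, w0
3. Dia not a, w0
4. a, w0
5. not a, w1
6. a, w1
Accessibility: w0Rw0, w0Rw1, w1Rw0, w1Rw1
Branch closes: a and not a both at w1.
Every branch closes; the branch above is one of them.

Unsatisfiable (every branch closes)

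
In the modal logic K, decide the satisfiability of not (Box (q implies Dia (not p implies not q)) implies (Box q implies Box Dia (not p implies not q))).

1. not (Box (q implies Dia (not p implies not q)) implies (Box q implies Box Dia (not p implies not q))), 0
2. Box (q implies Dia (not p implies not q)), 0   [neg-implies-rule on 1]
3. not (Box q implies Box Dia (not p implies not q)), 0   [neg-implies-rule on 1]
4. Box q, 0   [neg-implies-rule on 3]
5. not Box Dia (not p implies not q), 0   [neg-implies-rule on 3]
6. not Dia (not p implies not q), 1   [neg-Box-rule on 5: fresh world 1, 0R1]
7. q implies Dia (not p implies not q), 1   [Box-rule on 2 via 0R1]
8. q, 1   [Box-rule on 4 via 0R1]
9. Dia (not p implies not q), 1   [implies-rule on 7 (branches; this branch)]
10. not p implies not q, 2   [Dia-rule on 9: fresh world 2, 1R2]
11. not (not p implies not q), 2   [neg-Dia-rule on 6 via 1R2]
12. not p, 2   [neg-implies-rule on 11]
13. q, 2   [neg-implies-rule on 11]
14. not q, 2   [implies-rule on 10 (branches; this branch)]
Accessibility: 0R1, 1R2
Branch closes: q and not q both at 2.
Every branch closes; the branch above is one of them.

No, unsatisfiable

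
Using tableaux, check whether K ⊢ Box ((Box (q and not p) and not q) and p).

Tableau for the negation not Box ((Box (q and not p) and not q) and p):
1. not Box ((Box (q and not p) and not q) and p), w0
2. not ((Box (q and not p) and not q) and p), w1
3. not p, w1
Accessibility: w0Rw1
The negation has an open branch (countermodel exists).

No, not valid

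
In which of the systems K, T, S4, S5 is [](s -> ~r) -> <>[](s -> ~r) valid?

K-tableau for the negation ~([](s -> ~r) -> <>[](s -> ~r)):
1. ~([](s -> ~r) -> <>[](s -> ~r)), 0
2. [](s -> ~r), 0
3. ~<>[](s -> ~r), 0
Complete open branch: countermodel on a K-frame, so not valid in K.
T-tableau for the negation ~([](s -> ~r) -> <>[](s -> ~r)):
1. ~([](s -> ~r) -> <>[](s -> ~r)), 0
2. [](s -> ~r), 0
3. ~<>[](s -> ~r), 0
4. s -> ~r, 0
5. ~[](s -> ~r), 0
6. ~r, 0
7. ~(s -> ~r), 1
8. s, 1
9. r, 1
10. s -> ~r, 1
11. ~[](s -> ~r), 1
12. ~r, 1
Accessibility: 0R0, 0R1, 1R1
Branch closes: r and ~r both at 1.
Every branch closes (one shown): valid in T, hence also in S4, S5 (every theorem of T is a theorem of S4 and S5).

T, S4, S5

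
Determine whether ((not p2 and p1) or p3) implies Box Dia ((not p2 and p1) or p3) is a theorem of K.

Not valid

Tableau for the negation not (((not p2 and p1) or p3) implies Box Dia ((not p2 and p1) or p3)):
1. not (((not p2 and p1) or p3) implies Box Dia ((not p2 and p1) or p3)), u
2. (not p2 and p1) or p3, u   [neg-implies-rule on 1]
3. not Box Dia ((not p2 and p1) or p3), u   [neg-implies-rule on 1]
4. p3, u   [or-rule on 2 (branches; this branch)]
5. not Dia ((not p2 and p1) or p3), v   [neg-Box-rule on 3: fresh world v, uRv]
Accessibility: uRv
The negation has an open branch (countermodel exists).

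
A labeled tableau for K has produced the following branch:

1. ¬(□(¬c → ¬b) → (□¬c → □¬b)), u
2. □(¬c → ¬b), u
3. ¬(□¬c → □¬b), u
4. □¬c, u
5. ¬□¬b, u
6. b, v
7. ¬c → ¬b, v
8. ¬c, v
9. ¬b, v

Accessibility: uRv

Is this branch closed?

Both b and ¬b appear at v.

Yes, closed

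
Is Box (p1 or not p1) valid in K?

Tableau for the negation not Box (p1 or not p1):
1. not Box (p1 or not p1), u
2. not (p1 or not p1), v
3. not p1, v
4. p1, v
Accessibility: uRv
Branch closes: p1 and not p1 both at v.
Every branch of the negation's tableau closes; the branch above is one of them.

Valid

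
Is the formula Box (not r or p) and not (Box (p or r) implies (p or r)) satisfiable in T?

No, unsatisfiable

1. Box (not r or p) and not (Box (p or r) implies (p or r)), u
2. Box (not r or p), u   [and-rule on 1]
3. not (Box (p or r) implies (p or r)), u   [and-rule on 1]
4. Box (p or r), u   [neg-implies-rule on 3]
5. not (p or r), u   [neg-implies-rule on 3]
6. not p, u   [neg-or-rule on 5]
7. not r, u   [neg-or-rule on 5]
8. not r or p, u   [Box-rule on 2 via uRu]
9. p or r, u   [Box-rule on 4 via uRu]
10. r, u   [or-rule on 9 (branches; this branch)]
Accessibility: uRu
Branch closes: r and not r both at u.
Every branch closes; the branch above is one of them.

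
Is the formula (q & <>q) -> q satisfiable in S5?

1. (q & <>q) -> q, w0
2. q, w0   [->-rule on 1 (branches; this branch)]
Accessibility: w0Rw0

Satisfiable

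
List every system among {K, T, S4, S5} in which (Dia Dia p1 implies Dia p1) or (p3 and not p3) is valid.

S4-tableau for the negation not ((Dia Dia p1 implies Dia p1) or (p3 and not p3)):
1. not ((Dia Dia p1 implies Dia p1) or (p3 and not p3)), u
2. not (Dia Dia p1 implies Dia p1), u
3. not (p3 and not p3), u
4. Dia Dia p1, u
5. not Dia p1, u
6. not p1, u
7. p3, u
8. Dia p1, v
9. not p1, v
10. p1, w
11. not p1, w
Accessibility: uRu, uRv, uRw, vRv, vRw, wRw
Branch closes: p1 and not p1 both at w.
Every branch closes (one shown): valid in S4, hence also in S5 (every theorem of S4 is a theorem of S5).
T-tableau for the negation not ((Dia Dia p1 implies Dia p1) or (p3 and not p3)):
1. not ((Dia Dia p1 implies Dia p1) or (p3 and not p3)), u
2. not (Dia Dia p1 implies Dia p1), u
3. not (p3 and not p3), u
4. Dia Dia p1, u
5. not Dia p1, u
6. not p1, u
7. p3, u
8. Dia p1, v
9. not p1, v
10. p1, w
Accessibility: uRu, uRv, vRv, vRw, wRw
Complete open branch: countermodel on a T-frame, so not valid in T, nor in K (the same frame is also a K-frame).

S4, S5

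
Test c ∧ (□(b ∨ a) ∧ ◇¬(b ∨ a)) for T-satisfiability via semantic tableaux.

No, unsatisfiable

1. c ∧ (□(b ∨ a) ∧ ◇¬(b ∨ a)), 0
2. c, 0
3. □(b ∨ a) ∧ ◇¬(b ∨ a), 0
4. □(b ∨ a), 0
5. ◇¬(b ∨ a), 0
6. b ∨ a, 0
7. a, 0
8. ¬(b ∨ a), 1
9. ¬b, 1
10. ¬a, 1
11. b ∨ a, 1
12. a, 1
Accessibility: 0R0, 0R1, 1R1
Branch closes: a and ¬a both at 1.
Every branch closes; the branch above is one of them.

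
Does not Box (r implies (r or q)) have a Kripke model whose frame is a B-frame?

Unsatisfiable (every branch closes)

1. not Box (r implies (r or q)), u
2. not (r implies (r or q)), v
3. r, v
4. not (r or q), v
5. not r, v
6. not q, v
Accessibility: uRu, uRv, vRu, vRv
Branch closes: r and not r both at v.
All branches of the tableau close; one closing branch shown above.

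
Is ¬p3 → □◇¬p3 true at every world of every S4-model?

Invalid (countermodel exists)

Tableau for the negation ¬(¬p3 → □◇¬p3):
1. ¬(¬p3 → □◇¬p3), 0
2. ¬p3, 0   [¬→-rule on 1]
3. ¬□◇¬p3, 0   [¬→-rule on 1]
4. ¬◇¬p3, 1   [¬□-rule on 3: fresh world 1, 0R1]
5. p3, 1   [¬◇-rule on 4 via 1R1]
Accessibility: 0R0, 0R1, 1R1
The negation has an open branch (countermodel exists).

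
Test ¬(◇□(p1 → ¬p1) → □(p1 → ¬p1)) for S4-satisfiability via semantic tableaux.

1. ¬(◇□(p1 → ¬p1) → □(p1 → ¬p1)), 0
2. ◇□(p1 → ¬p1), 0   [¬→-rule on 1]
3. ¬□(p1 → ¬p1), 0   [¬→-rule on 1]
4. □(p1 → ¬p1), 1   [◇-rule on 2: fresh world 1, 0R1]
5. p1 → ¬p1, 1   [□-rule on 4 via 1R1]
6. ¬p1, 1   [→-rule on 5 (branches; this branch)]
7. ¬(p1 → ¬p1), 2   [¬□-rule on 3: fresh world 2, 0R2]
8. p1, 2   [¬→-rule on 7]
Accessibility: 0R0, 0R1, 0R2, 1R1, 2R2

Satisfiable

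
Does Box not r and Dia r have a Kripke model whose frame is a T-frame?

1. Box not r and Dia r, u
2. Box not r, u
3. Dia r, u
4. not r, u
5. r, v
6. not r, v
Accessibility: uRu, uRv, vRv
Branch closes: r and not r both at v.
Every branch closes; the branch above is one of them.

Unsatisfiable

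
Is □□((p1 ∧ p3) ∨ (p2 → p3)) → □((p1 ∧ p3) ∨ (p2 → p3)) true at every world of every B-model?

Yes, valid

Tableau for the negation ¬(□□((p1 ∧ p3) ∨ (p2 → p3)) → □((p1 ∧ p3) ∨ (p2 → p3))):
1. ¬(□□((p1 ∧ p3) ∨ (p2 → p3)) → □((p1 ∧ p3) ∨ (p2 → p3))), w0
2. □□((p1 ∧ p3) ∨ (p2 → p3)), w0
3. ¬□((p1 ∧ p3) ∨ (p2 → p3)), w0
4. □((p1 ∧ p3) ∨ (p2 → p3)), w0
5. (p1 ∧ p3) ∨ (p2 → p3), w0
6. p2 → p3, w0
7. p3, w0
8. ¬((p1 ∧ p3) ∨ (p2 → p3)), w1
9. ¬(p1 ∧ p3), w1
10. ¬(p2 → p3), w1
11. p2, w1
12. ¬p3, w1
13. □((p1 ∧ p3) ∨ (p2 → p3)), w1
14. (p1 ∧ p3) ∨ (p2 → p3), w1
15. p2 → p3, w1
16. p3, w1
Accessibility: w0Rw0, w0Rw1, w1Rw0, w1Rw1
Branch closes: p3 and ¬p3 both at w1.
All branches of the negation close; one closing branch shown above.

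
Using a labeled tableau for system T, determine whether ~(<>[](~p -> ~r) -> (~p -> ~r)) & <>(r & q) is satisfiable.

Satisfiable

1. ~(<>[](~p -> ~r) -> (~p -> ~r)) & <>(r & q), 0
2. ~(<>[](~p -> ~r) -> (~p -> ~r)), 0
3. <>(r & q), 0
4. <>[](~p -> ~r), 0
5. ~(~p -> ~r), 0
6. ~p, 0
7. r, 0
8. r & q, 1
9. r, 1
10. q, 1
11. [](~p -> ~r), 2
12. ~p -> ~r, 2
13. ~r, 2
Accessibility: 0R0, 0R1, 0R2, 1R1, 2R2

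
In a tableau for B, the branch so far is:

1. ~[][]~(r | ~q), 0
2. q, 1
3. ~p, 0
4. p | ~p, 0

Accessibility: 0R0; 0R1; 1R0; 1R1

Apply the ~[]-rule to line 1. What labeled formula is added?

a fresh world 2 with 0R2, and ~[]~(r | ~q) at 2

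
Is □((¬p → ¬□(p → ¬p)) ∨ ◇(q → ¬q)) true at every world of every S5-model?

Not valid

Tableau for the negation ¬□((¬p → ¬□(p → ¬p)) ∨ ◇(q → ¬q)):
1. ¬□((¬p → ¬□(p → ¬p)) ∨ ◇(q → ¬q)), u
2. ¬((¬p → ¬□(p → ¬p)) ∨ ◇(q → ¬q)), v   [¬□-rule on 1: fresh world v, uRv]
3. ¬(¬p → ¬□(p → ¬p)), v   [¬∨-rule on 2]
4. ¬◇(q → ¬q), v   [¬∨-rule on 2]
5. ¬p, v   [¬→-rule on 3]
6. □(p → ¬p), v   [¬→-rule on 3]
7. ¬(q → ¬q), u   [¬◇-rule on 4 via vRu]
8. q, u   [¬→-rule on 7]
9. ¬(q → ¬q), v   [¬◇-rule on 4 via vRv]
10. q, v   [¬→-rule on 9]
11. p → ¬p, u   [□-rule on 6 via vRu]
12. p → ¬p, v   [□-rule on 6 via vRv]
13. ¬p, u   [→-rule on 11 (branches; this branch)]
Accessibility: uRu, uRv, vRu, vRv
The negation has an open branch (countermodel exists).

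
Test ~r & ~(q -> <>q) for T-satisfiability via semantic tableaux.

Unsatisfiable (every branch closes)

1. ~r & ~(q -> <>q), w0
2. ~r, w0   [&-rule on 1]
3. ~(q -> <>q), w0   [&-rule on 1]
4. q, w0   [~->-rule on 3]
5. ~<>q, w0   [~->-rule on 3]
6. ~q, w0   [~<>-rule on 5 via w0Rw0]
Accessibility: w0Rw0
Branch closes: q and ~q both at w0.
(One branch shown.) All branches close.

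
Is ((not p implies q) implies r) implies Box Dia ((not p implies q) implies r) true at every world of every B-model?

Valid

Tableau for the negation not (((not p implies q) implies r) implies Box Dia ((not p implies q) implies r)):
1. not (((not p implies q) implies r) implies Box Dia ((not p implies q) implies r)), u
2. (not p implies q) implies r, u   [neg-implies-rule on 1]
3. not Box Dia ((not p implies q) implies r), u   [neg-implies-rule on 1]
4. not (not p implies q), u   [implies-rule on 2 (branches; this branch)]
5. not p, u   [neg-implies-rule on 4]
6. not q, u   [neg-implies-rule on 4]
7. not Dia ((not p implies q) implies r), v   [neg-Box-rule on 3: fresh world v, uRv]
8. not ((not p implies q) implies r), u   [neg-Dia-rule on 7 via vRu]
9. not p implies q, u   [neg-implies-rule on 8]
10. not r, u   [neg-implies-rule on 8]
11. not ((not p implies q) implies r), v   [neg-Dia-rule on 7 via vRv]
12. not p implies q, v   [neg-implies-rule on 11]
13. not r, v   [neg-implies-rule on 11]
14. q, u   [implies-rule on 9 (branches; this branch)]
Accessibility: uRu, uRv, vRu, vRv
Branch closes: q and not q both at u.
All branches of the negation close; one closing branch shown above.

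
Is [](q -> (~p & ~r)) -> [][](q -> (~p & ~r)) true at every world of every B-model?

Tableau for the negation ~([](q -> (~p & ~r)) -> [][](q -> (~p & ~r))):
1. ~([](q -> (~p & ~r)) -> [][](q -> (~p & ~r))), u
2. [](q -> (~p & ~r)), u   [~->-rule on 1]
3. ~[][](q -> (~p & ~r)), u   [~->-rule on 1]
4. q -> (~p & ~r), u   [[]-rule on 2 via uRu]
5. ~p & ~r, u   [->-rule on 4 (branches; this branch)]
6. ~p, u   [&-rule on 5]
7. ~r, u   [&-rule on 5]
8. ~[](q -> (~p & ~r)), v   [~[]-rule on 3: fresh world v, uRv]
9. q -> (~p & ~r), v   [[]-rule on 2 via uRv]
10. ~p & ~r, v   [->-rule on 9 (branches; this branch)]
11. ~p, v   [&-rule on 10]
12. ~r, v   [&-rule on 10]
13. ~(q -> (~p & ~r)), w   [~[]-rule on 8: fresh world w, vRw]
14. q, w   [~->-rule on 13]
15. ~(~p & ~r), w   [~->-rule on 13]
16. r, w   [~&-rule on 15 (branches; this branch)]
Accessibility: uRu, uRv, vRu, vRv, vRw, wRv, wRw
The negation has an open branch (countermodel exists).

Invalid (countermodel exists)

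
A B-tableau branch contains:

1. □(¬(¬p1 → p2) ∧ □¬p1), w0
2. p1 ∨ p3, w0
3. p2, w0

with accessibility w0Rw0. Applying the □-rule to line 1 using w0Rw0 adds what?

¬(¬p1 → p2) ∧ □¬p1, w0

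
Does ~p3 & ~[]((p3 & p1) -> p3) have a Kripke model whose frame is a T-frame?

Unsatisfiable (every branch closes)

1. ~p3 & ~[]((p3 & p1) -> p3), w0
2. ~p3, w0
3. ~[]((p3 & p1) -> p3), w0
4. ~((p3 & p1) -> p3), w1
5. p3 & p1, w1
6. ~p3, w1
7. p3, w1
8. p1, w1
Accessibility: w0Rw0, w0Rw1, w1Rw1
Branch closes: p3 and ~p3 both at w1.
All branches of the tableau close; one closing branch shown above.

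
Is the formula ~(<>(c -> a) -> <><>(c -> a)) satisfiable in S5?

Unsatisfiable

1. ~(<>(c -> a) -> <><>(c -> a)), u
2. <>(c -> a), u   [~->-rule on 1]
3. ~<><>(c -> a), u   [~->-rule on 1]
4. ~<>(c -> a), u   [~<>-rule on 3 via uRu]
5. ~(c -> a), u   [~<>-rule on 4 via uRu]
6. c, u   [~->-rule on 5]
7. ~a, u   [~->-rule on 5]
8. c -> a, v   [<>-rule on 2: fresh world v, uRv]
9. ~<>(c -> a), v   [~<>-rule on 3 via uRv]
10. ~(c -> a), v   [~<>-rule on 4 via uRv]
11. c, v   [~->-rule on 10]
12. ~a, v   [~->-rule on 10]
13. a, v   [->-rule on 8 (branches; this branch)]
Accessibility: uRu, uRv, vRu, vRv
Branch closes: a and ~a both at v.
Every branch closes; the branch above is one of them.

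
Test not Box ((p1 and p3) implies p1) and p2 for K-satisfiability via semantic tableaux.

No, unsatisfiable

1. not Box ((p1 and p3) implies p1) and p2, w0
2. not Box ((p1 and p3) implies p1), w0   [and-rule on 1]
3. p2, w0   [and-rule on 1]
4. not ((p1 and p3) implies p1), w1   [neg-Box-rule on 2: fresh world w1, w0Rw1]
5. p1 and p3, w1   [neg-implies-rule on 4]
6. not p1, w1   [neg-implies-rule on 4]
7. p1, w1   [and-rule on 5]
8. p3, w1   [and-rule on 5]
Accessibility: w0Rw1
Branch closes: p1 and not p1 both at w1.
All branches of the tableau close; one closing branch shown above.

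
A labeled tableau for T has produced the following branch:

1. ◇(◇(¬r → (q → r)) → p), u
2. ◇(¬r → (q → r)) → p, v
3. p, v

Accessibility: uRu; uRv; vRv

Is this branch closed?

No, open

No atom appears with both signs at the same world.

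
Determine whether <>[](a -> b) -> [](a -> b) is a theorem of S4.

Tableau for the negation ~(<>[](a -> b) -> [](a -> b)):
1. ~(<>[](a -> b) -> [](a -> b)), 0
2. <>[](a -> b), 0   [~->-rule on 1]
3. ~[](a -> b), 0   [~->-rule on 1]
4. [](a -> b), 1   [<>-rule on 2: fresh world 1, 0R1]
5. a -> b, 1   [[]-rule on 4 via 1R1]
6. b, 1   [->-rule on 5 (branches; this branch)]
7. ~(a -> b), 2   [~[]-rule on 3: fresh world 2, 0R2]
8. a, 2   [~->-rule on 7]
9. ~b, 2   [~->-rule on 7]
Accessibility: 0R0, 0R1, 0R2, 1R1, 2R2
The negation has an open branch (countermodel exists).

Invalid (countermodel exists)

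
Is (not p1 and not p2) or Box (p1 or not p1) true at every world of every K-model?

Valid in K

Tableau for the negation not ((not p1 and not p2) or Box (p1 or not p1)):
1. not ((not p1 and not p2) or Box (p1 or not p1)), w0
2. not (not p1 and not p2), w0
3. not Box (p1 or not p1), w0
4. p2, w0
5. not (p1 or not p1), w1
6. not p1, w1
7. p1, w1
Accessibility: w0Rw1
Branch closes: p1 and not p1 both at w1.
All branches of the negation close; one closing branch shown above.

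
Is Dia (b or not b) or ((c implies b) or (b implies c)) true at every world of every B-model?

Tableau for the negation not (Dia (b or not b) or ((c implies b) or (b implies c))):
1. not (Dia (b or not b) or ((c implies b) or (b implies c))), w0
2. not Dia (b or not b), w0
3. not ((c implies b) or (b implies c)), w0
4. not (c implies b), w0
5. not (b implies c), w0
6. c, w0
7. not b, w0
8. b, w0
9. not c, w0
Accessibility: w0Rw0
Branch closes: b and not b both at w0.
All branches of the negation close; one closing branch shown above.

Valid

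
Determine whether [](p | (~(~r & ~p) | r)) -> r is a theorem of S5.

Not valid

Tableau for the negation ~([](p | (~(~r & ~p) | r)) -> r):
1. ~([](p | (~(~r & ~p) | r)) -> r), u
2. [](p | (~(~r & ~p) | r)), u   [~->-rule on 1]
3. ~r, u   [~->-rule on 1]
4. p | (~(~r & ~p) | r), u   [[]-rule on 2 via uRu]
5. ~(~r & ~p) | r, u   [|-rule on 4 (branches; this branch)]
6. ~(~r & ~p), u   [|-rule on 5 (branches; this branch)]
7. p, u   [~&-rule on 6 (branches; this branch)]
Accessibility: uRu
The negation has an open branch (countermodel exists).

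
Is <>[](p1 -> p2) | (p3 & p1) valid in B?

Tableau for the negation ~(<>[](p1 -> p2) | (p3 & p1)):
1. ~(<>[](p1 -> p2) | (p3 & p1)), u
2. ~<>[](p1 -> p2), u   [~|-rule on 1]
3. ~(p3 & p1), u   [~|-rule on 1]
4. ~[](p1 -> p2), u   [~<>-rule on 2 via uRu]
5. ~p1, u   [~&-rule on 3 (branches; this branch)]
6. ~(p1 -> p2), v   [~[]-rule on 4: fresh world v, uRv]
7. p1, v   [~->-rule on 6]
8. ~p2, v   [~->-rule on 6]
9. ~[](p1 -> p2), v   [~<>-rule on 2 via uRv]
10. ~(p1 -> p2), w   [~[]-rule on 9: fresh world w, vRw]
11. p1, w   [~->-rule on 10]
12. ~p2, w   [~->-rule on 10]
Accessibility: uRu, uRv, vRu, vRv, vRw, wRv, wRw
The negation has an open branch (countermodel exists).

Invalid (countermodel exists)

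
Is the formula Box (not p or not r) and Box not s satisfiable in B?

1. Box (not p or not r) and Box not s, u
2. Box (not p or not r), u
3. Box not s, u
4. not p or not r, u
5. not s, u
6. not r, u
Accessibility: uRu

Satisfiable (open branch found)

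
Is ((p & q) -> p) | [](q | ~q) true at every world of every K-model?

Valid in K

Tableau for the negation ~(((p & q) -> p) | [](q | ~q)):
1. ~(((p & q) -> p) | [](q | ~q)), 0
2. ~((p & q) -> p), 0
3. ~[](q | ~q), 0
4. p & q, 0
5. ~p, 0
6. p, 0
7. q, 0
Branch closes: p and ~p both at 0.
Every branch of the negation's tableau closes; the branch above is one of them.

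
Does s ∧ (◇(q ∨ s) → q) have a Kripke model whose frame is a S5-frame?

1. s ∧ (◇(q ∨ s) → q), w0
2. s, w0
3. ◇(q ∨ s) → q, w0
4. q, w0
Accessibility: w0Rw0

Yes, satisfiable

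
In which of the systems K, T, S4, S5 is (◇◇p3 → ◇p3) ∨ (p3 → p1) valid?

T, S4, S5

T-tableau for the negation ¬((◇◇p3 → ◇p3) ∨ (p3 → p1)):
1. ¬((◇◇p3 → ◇p3) ∨ (p3 → p1)), 0
2. ¬(◇◇p3 → ◇p3), 0   [¬∨-rule on 1]
3. ¬(p3 → p1), 0   [¬∨-rule on 1]
4. ◇◇p3, 0   [¬→-rule on 2]
5. ¬◇p3, 0   [¬→-rule on 2]
6. p3, 0   [¬→-rule on 3]
7. ¬p1, 0   [¬→-rule on 3]
8. ¬p3, 0   [¬◇-rule on 5 via 0R0]
Accessibility: 0R0
Branch closes: p3 and ¬p3 both at 0.
Every branch closes (one shown): valid in T, hence also in S4, S5 (every theorem of T is a theorem of S4 and S5).
K-tableau for the negation ¬((◇◇p3 → ◇p3) ∨ (p3 → p1)):
1. ¬((◇◇p3 → ◇p3) ∨ (p3 → p1)), 0
2. ¬(◇◇p3 → ◇p3), 0   [¬∨-rule on 1]
3. ¬(p3 → p1), 0   [¬∨-rule on 1]
4. ◇◇p3, 0   [¬→-rule on 2]
5. ¬◇p3, 0   [¬→-rule on 2]
6. p3, 0   [¬→-rule on 3]
7. ¬p1, 0   [¬→-rule on 3]
8. ◇p3, 1   [◇-rule on 4: fresh world 1, 0R1]
9. ¬p3, 1   [¬◇-rule on 5 via 0R1]
10. p3, 2   [◇-rule on 8: fresh world 2, 1R2]
Accessibility: 0R1, 1R2
Complete open branch: countermodel on a K-frame, so not valid in K.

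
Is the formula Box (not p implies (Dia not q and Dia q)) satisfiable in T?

1. Box (not p implies (Dia not q and Dia q)), u
2. not p implies (Dia not q and Dia q), u
3. Dia not q and Dia q, u
4. Dia not q, u
5. Dia q, u
6. not q, v
7. not p implies (Dia not q and Dia q), v
8. Dia not q and Dia q, v
9. Dia not q, v
10. Dia q, v
11. q, w
12. not p implies (Dia not q and Dia q), w
13. Dia not q and Dia q, w
14. Dia not q, w
15. Dia q, w
16. not q, x
17. q, y
18. not q, z
19. q, w6
Accessibility: uRu, uRv, uRw, vRv, vRx, vRy, wRw, wRz, wRw6, xRx, yRy, zRz, w6Rw6

Satisfiable (open branch found)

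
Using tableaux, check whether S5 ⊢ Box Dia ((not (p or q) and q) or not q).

Tableau for the negation not Box Dia ((not (p or q) and q) or not q):
1. not Box Dia ((not (p or q) and q) or not q), u
2. not Dia ((not (p or q) and q) or not q), v   [neg-Box-rule on 1: fresh world v, uRv]
3. not ((not (p or q) and q) or not q), u   [neg-Dia-rule on 2 via vRu]
4. not (not (p or q) and q), u   [neg-or-rule on 3]
5. q, u   [neg-or-rule on 3]
6. not ((not (p or q) and q) or not q), v   [neg-Dia-rule on 2 via vRv]
7. not (not (p or q) and q), v   [neg-or-rule on 6]
8. q, v   [neg-or-rule on 6]
9. p or q, u   [neg-and-rule on 4 (branches; this branch)]
10. p or q, v   [neg-and-rule on 7 (branches; this branch)]
Accessibility: uRu, uRv, vRu, vRv
The negation has an open branch (countermodel exists).

Not valid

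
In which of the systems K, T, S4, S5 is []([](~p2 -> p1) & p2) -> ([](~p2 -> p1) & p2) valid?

T-tableau for the negation ~([]([](~p2 -> p1) & p2) -> ([](~p2 -> p1) & p2)):
1. ~([]([](~p2 -> p1) & p2) -> ([](~p2 -> p1) & p2)), 0
2. []([](~p2 -> p1) & p2), 0
3. ~([](~p2 -> p1) & p2), 0
4. [](~p2 -> p1) & p2, 0
5. [](~p2 -> p1), 0
6. p2, 0
7. ~p2 -> p1, 0
8. ~[](~p2 -> p1), 0
9. p1, 0
10. ~(~p2 -> p1), 1
11. ~p2, 1
12. ~p1, 1
13. [](~p2 -> p1) & p2, 1
14. [](~p2 -> p1), 1
15. p2, 1
Accessibility: 0R0, 0R1, 1R1
Branch closes: p2 and ~p2 both at 1.
Every branch closes (one shown): valid in T, hence also in S4, S5 (every theorem of T is a theorem of S4 and S5).
K-tableau for the negation ~([]([](~p2 -> p1) & p2) -> ([](~p2 -> p1) & p2)):
1. ~([]([](~p2 -> p1) & p2) -> ([](~p2 -> p1) & p2)), 0
2. []([](~p2 -> p1) & p2), 0
3. ~([](~p2 -> p1) & p2), 0
4. ~p2, 0
Complete open branch: countermodel on a K-frame, so not valid in K.

T, S4, S5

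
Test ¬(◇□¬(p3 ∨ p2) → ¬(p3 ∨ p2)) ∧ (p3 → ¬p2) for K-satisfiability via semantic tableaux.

1. ¬(◇□¬(p3 ∨ p2) → ¬(p3 ∨ p2)) ∧ (p3 → ¬p2), u
2. ¬(◇□¬(p3 ∨ p2) → ¬(p3 ∨ p2)), u
3. p3 → ¬p2, u
4. ◇□¬(p3 ∨ p2), u
5. p3 ∨ p2, u
6. ¬p2, u
7. p3, u
8. □¬(p3 ∨ p2), v
Accessibility: uRv

Yes, satisfiable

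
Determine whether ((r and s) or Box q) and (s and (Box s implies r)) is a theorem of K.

Tableau for the negation not (((r and s) or Box q) and (s and (Box s implies r))):
1. not (((r and s) or Box q) and (s and (Box s implies r))), 0
2. not (s and (Box s implies r)), 0
3. not (Box s implies r), 0
4. Box s, 0
5. not r, 0
The negation has an open branch (countermodel exists).

Invalid (countermodel exists)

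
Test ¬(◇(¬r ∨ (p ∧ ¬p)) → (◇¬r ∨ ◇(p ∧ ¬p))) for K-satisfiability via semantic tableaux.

1. ¬(◇(¬r ∨ (p ∧ ¬p)) → (◇¬r ∨ ◇(p ∧ ¬p))), 0
2. ◇(¬r ∨ (p ∧ ¬p)), 0
3. ¬(◇¬r ∨ ◇(p ∧ ¬p)), 0
4. ¬◇¬r, 0
5. ¬◇(p ∧ ¬p), 0
6. ¬r ∨ (p ∧ ¬p), 1
7. r, 1
8. ¬(p ∧ ¬p), 1
9. p ∧ ¬p, 1
10. p, 1
11. ¬p, 1
Accessibility: 0R1
Branch closes: p and ¬p both at 1.
(One branch shown.) All branches close.

Unsatisfiable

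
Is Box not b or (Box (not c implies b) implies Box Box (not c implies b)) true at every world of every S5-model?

Valid in S5

Tableau for the negation not (Box not b or (Box (not c implies b) implies Box Box (not c implies b))):
1. not (Box not b or (Box (not c implies b) implies Box Box (not c implies b))), w0
2. not Box not b, w0   [neg-or-rule on 1]
3. not (Box (not c implies b) implies Box Box (not c implies b)), w0   [neg-or-rule on 1]
4. Box (not c implies b), w0   [neg-implies-rule on 3]
5. not Box Box (not c implies b), w0   [neg-implies-rule on 3]
6. not c implies b, w0   [Box-rule on 4 via w0Rw0]
7. b, w0   [implies-rule on 6 (branches; this branch)]
8. b, w1   [neg-Box-rule on 2: fresh world w1, w0Rw1]
9. not c implies b, w1   [Box-rule on 4 via w0Rw1]
10. not Box (not c implies b), w2   [neg-Box-rule on 5: fresh world w2, w0Rw2]
11. not c implies b, w2   [Box-rule on 4 via w0Rw2]
12. b, w2   [implies-rule on 11 (branches; this branch)]
13. not (not c implies b), w3   [neg-Box-rule on 10: fresh world w3, w2Rw3]
14. not c, w3   [neg-implies-rule on 13]
15. not b, w3   [neg-implies-rule on 13]
16. not c implies b, w3   [Box-rule on 4 via w0Rw3]
17. b, w3   [implies-rule on 16 (branches; this branch)]
Accessibility: w0Rw0, w0Rw1, w0Rw2, w0Rw3, w1Rw0, w1Rw1, w1Rw2, w1Rw3, w2Rw0, w2Rw1, w2Rw2, w2Rw3, w3Rw0, w3Rw1, w3Rw2, w3Rw3
Branch closes: b and not b both at w3.
Every branch of the negation's tableau closes; the branch above is one of them.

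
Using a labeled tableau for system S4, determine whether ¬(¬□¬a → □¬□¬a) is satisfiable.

Satisfiable (open branch found)

1. ¬(¬□¬a → □¬□¬a), 0
2. ¬□¬a, 0
3. ¬□¬□¬a, 0
4. a, 1
5. □¬a, 2
6. ¬a, 2
Accessibility: 0R0, 0R1, 0R2, 1R1, 2R2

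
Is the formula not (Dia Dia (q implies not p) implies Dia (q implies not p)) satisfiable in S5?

1. not (Dia Dia (q implies not p) implies Dia (q implies not p)), w0
2. Dia Dia (q implies not p), w0
3. not Dia (q implies not p), w0
4. not (q implies not p), w0
5. q, w0
6. p, w0
7. Dia (q implies not p), w1
8. not (q implies not p), w1
9. q, w1
10. p, w1
11. q implies not p, w2
12. not (q implies not p), w2
13. q, w2
14. p, w2
15. not p, w2
Accessibility: w0Rw0, w0Rw1, w0Rw2, w1Rw0, w1Rw1, w1Rw2, w2Rw0, w2Rw1, w2Rw2
Branch closes: p and not p both at w2.
Every branch closes; the branch above is one of them.

No, unsatisfiable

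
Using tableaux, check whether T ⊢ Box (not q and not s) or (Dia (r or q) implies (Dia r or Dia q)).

Valid in T

Tableau for the negation not (Box (not q and not s) or (Dia (r or q) implies (Dia r or Dia q))):
1. not (Box (not q and not s) or (Dia (r or q) implies (Dia r or Dia q))), w0
2. not Box (not q and not s), w0
3. not (Dia (r or q) implies (Dia r or Dia q)), w0
4. Dia (r or q), w0
5. not (Dia r or Dia q), w0
6. not Dia r, w0
7. not Dia q, w0
8. not r, w0
9. not q, w0
10. not (not q and not s), w1
11. not r, w1
12. not q, w1
13. s, w1
14. r or q, w2
15. not r, w2
16. not q, w2
17. q, w2
Accessibility: w0Rw0, w0Rw1, w0Rw2, w1Rw1, w2Rw2
Branch closes: q and not q both at w2.
Every branch of the negation's tableau closes; the branch above is one of them.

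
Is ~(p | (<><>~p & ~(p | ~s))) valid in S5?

Not valid

Tableau for the negation p | (<><>~p & ~(p | ~s)):
1. p | (<><>~p & ~(p | ~s)), w0
2. <><>~p & ~(p | ~s), w0
3. <><>~p, w0
4. ~(p | ~s), w0
5. ~p, w0
6. s, w0
7. <>~p, w1
8. ~p, w2
Accessibility: w0Rw0, w0Rw1, w0Rw2, w1Rw0, w1Rw1, w1Rw2, w2Rw0, w2Rw1, w2Rw2
The negation has an open branch (countermodel exists).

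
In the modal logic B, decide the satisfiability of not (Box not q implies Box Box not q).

1. not (Box not q implies Box Box not q), w0
2. Box not q, w0   [neg-implies-rule on 1]
3. not Box Box not q, w0   [neg-implies-rule on 1]
4. not q, w0   [Box-rule on 2 via w0Rw0]
5. not Box not q, w1   [neg-Box-rule on 3: fresh world w1, w0Rw1]
6. not q, w1   [Box-rule on 2 via w0Rw1]
7. q, w2   [neg-Box-rule on 5: fresh world w2, w1Rw2]
Accessibility: w0Rw0, w0Rw1, w1Rw0, w1Rw1, w1Rw2, w2Rw1, w2Rw2

Yes, satisfiable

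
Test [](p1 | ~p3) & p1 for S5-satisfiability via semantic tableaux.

1. [](p1 | ~p3) & p1, w0
2. [](p1 | ~p3), w0   [&-rule on 1]
3. p1, w0   [&-rule on 1]
4. p1 | ~p3, w0   [[]-rule on 2 via w0Rw0]
5. ~p3, w0   [|-rule on 4 (branches; this branch)]
Accessibility: w0Rw0

Satisfiable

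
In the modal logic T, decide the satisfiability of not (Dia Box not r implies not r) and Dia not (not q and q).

Satisfiable

1. not (Dia Box not r implies not r) and Dia not (not q and q), 0
2. not (Dia Box not r implies not r), 0   [and-rule on 1]
3. Dia not (not q and q), 0   [and-rule on 1]
4. Dia Box not r, 0   [neg-implies-rule on 2]
5. r, 0   [neg-implies-rule on 2]
6. not (not q and q), 1   [Dia-rule on 3: fresh world 1, 0R1]
7. not q, 1   [neg-and-rule on 6 (branches; this branch)]
8. Box not r, 2   [Dia-rule on 4: fresh world 2, 0R2]
9. not r, 2   [Box-rule on 8 via 2R2]
Accessibility: 0R0, 0R1, 0R2, 1R1, 2R2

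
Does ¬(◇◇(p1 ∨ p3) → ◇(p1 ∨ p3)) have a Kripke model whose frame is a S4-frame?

1. ¬(◇◇(p1 ∨ p3) → ◇(p1 ∨ p3)), u
2. ◇◇(p1 ∨ p3), u   [¬→-rule on 1]
3. ¬◇(p1 ∨ p3), u   [¬→-rule on 1]
4. ¬(p1 ∨ p3), u   [¬◇-rule on 3 via uRu]
5. ¬p1, u   [¬∨-rule on 4]
6. ¬p3, u   [¬∨-rule on 4]
7. ◇(p1 ∨ p3), v   [◇-rule on 2: fresh world v, uRv]
8. ¬(p1 ∨ p3), v   [¬◇-rule on 3 via uRv]
9. ¬p1, v   [¬∨-rule on 8]
10. ¬p3, v   [¬∨-rule on 8]
11. p1 ∨ p3, w   [◇-rule on 7: fresh world w, vRw]
12. ¬(p1 ∨ p3), w   [¬◇-rule on 3 via uRw]
13. ¬p1, w   [¬∨-rule on 12]
14. ¬p3, w   [¬∨-rule on 12]
15. p3, w   [∨-rule on 11 (branches; this branch)]
Accessibility: uRu, uRv, uRw, vRv, vRw, wRw
Branch closes: p3 and ¬p3 both at w.
(One branch shown.) All branches close.

Unsatisfiable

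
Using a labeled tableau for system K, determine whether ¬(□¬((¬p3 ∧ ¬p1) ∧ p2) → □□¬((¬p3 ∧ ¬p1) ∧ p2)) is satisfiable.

1. ¬(□¬((¬p3 ∧ ¬p1) ∧ p2) → □□¬((¬p3 ∧ ¬p1) ∧ p2)), 0
2. □¬((¬p3 ∧ ¬p1) ∧ p2), 0
3. ¬□□¬((¬p3 ∧ ¬p1) ∧ p2), 0
4. ¬□¬((¬p3 ∧ ¬p1) ∧ p2), 1
5. ¬((¬p3 ∧ ¬p1) ∧ p2), 1
6. ¬p2, 1
7. (¬p3 ∧ ¬p1) ∧ p2, 2
8. ¬p3 ∧ ¬p1, 2
9. p2, 2
10. ¬p3, 2
11. ¬p1, 2
Accessibility: 0R1, 1R2

Satisfiable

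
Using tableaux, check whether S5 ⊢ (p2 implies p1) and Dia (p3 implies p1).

Tableau for the negation not ((p2 implies p1) and Dia (p3 implies p1)):
1. not ((p2 implies p1) and Dia (p3 implies p1)), u
2. not Dia (p3 implies p1), u
3. not (p3 implies p1), u
4. p3, u
5. not p1, u
Accessibility: uRu
The negation has an open branch (countermodel exists).

Not valid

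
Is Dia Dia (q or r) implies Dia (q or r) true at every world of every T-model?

Invalid (countermodel exists)

Tableau for the negation not (Dia Dia (q or r) implies Dia (q or r)):
1. not (Dia Dia (q or r) implies Dia (q or r)), w0
2. Dia Dia (q or r), w0
3. not Dia (q or r), w0
4. not (q or r), w0
5. not q, w0
6. not r, w0
7. Dia (q or r), w1
8. not (q or r), w1
9. not q, w1
10. not r, w1
11. q or r, w2
12. r, w2
Accessibility: w0Rw0, w0Rw1, w1Rw1, w1Rw2, w2Rw2
The negation has an open branch (countermodel exists).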